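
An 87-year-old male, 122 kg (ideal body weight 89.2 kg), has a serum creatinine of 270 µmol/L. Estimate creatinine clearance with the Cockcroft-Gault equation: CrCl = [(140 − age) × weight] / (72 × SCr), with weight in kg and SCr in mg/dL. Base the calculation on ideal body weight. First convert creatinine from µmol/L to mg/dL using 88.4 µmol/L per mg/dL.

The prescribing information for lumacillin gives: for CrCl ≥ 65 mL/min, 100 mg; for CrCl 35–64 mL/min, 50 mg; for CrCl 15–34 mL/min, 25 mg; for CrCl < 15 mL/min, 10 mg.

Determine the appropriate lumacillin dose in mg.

SCr = 270 / 88.4 = 3.054 mg/dL
CrCl = (140 − 87) × 89.2 / (72 × 3.054) = 4727.6 / 219.89 ≈ 21.5 mL/min
CrCl ≈ 21 mL/min → bracket 15–34 mL/min.
Dose for this bracket: 25 mg.

25 mg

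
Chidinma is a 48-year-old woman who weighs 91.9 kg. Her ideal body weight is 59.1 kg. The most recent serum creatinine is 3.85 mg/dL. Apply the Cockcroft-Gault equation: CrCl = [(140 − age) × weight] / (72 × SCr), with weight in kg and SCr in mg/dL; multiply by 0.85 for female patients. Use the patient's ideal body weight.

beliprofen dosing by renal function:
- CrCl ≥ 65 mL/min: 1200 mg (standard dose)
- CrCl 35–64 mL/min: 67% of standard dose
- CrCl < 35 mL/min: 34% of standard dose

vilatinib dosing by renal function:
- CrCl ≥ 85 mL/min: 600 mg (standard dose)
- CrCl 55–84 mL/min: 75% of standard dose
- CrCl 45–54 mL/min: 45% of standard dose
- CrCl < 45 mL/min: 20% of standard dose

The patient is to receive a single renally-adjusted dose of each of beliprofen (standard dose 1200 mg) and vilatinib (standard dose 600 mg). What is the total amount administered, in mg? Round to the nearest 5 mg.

CrCl = (140 − 48) × 59.1 / (72 × 3.85) × 0.85 = 5437.2 / 277.20 × 0.85 ≈ 16.7 mL/min
CrCl ≈ 17 mL/min.
beliprofen: < 35 mL/min → 34% of 1200 mg = 408 mg.
vilatinib: < 45 mL/min → 20% of 600 mg = 120 mg.
Total = 408 + 120 = 528 mg.

530 mg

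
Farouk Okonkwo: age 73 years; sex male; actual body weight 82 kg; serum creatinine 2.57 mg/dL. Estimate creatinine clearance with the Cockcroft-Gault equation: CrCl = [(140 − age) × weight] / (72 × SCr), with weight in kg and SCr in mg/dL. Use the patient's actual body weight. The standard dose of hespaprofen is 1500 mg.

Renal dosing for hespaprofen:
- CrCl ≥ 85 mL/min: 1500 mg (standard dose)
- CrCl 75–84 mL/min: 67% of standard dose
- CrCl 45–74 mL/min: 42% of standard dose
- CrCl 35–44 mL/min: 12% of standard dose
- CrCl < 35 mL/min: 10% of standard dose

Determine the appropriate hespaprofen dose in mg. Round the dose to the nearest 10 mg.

CrCl = (140 − 73) × 82 / (72 × 2.57) = 5494.0 / 185.04 ≈ 29.7 mL/min
CrCl ≈ 30 mL/min → bracket < 35 mL/min.
10% of 1500 mg = 150 mg

150 mg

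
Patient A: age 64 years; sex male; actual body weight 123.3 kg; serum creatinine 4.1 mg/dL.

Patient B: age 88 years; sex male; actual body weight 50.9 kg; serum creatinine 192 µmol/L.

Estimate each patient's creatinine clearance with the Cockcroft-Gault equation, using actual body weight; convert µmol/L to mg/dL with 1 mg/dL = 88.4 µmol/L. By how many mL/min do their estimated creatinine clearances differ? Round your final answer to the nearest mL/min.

Patient A: CrCl = (140 − 64) × 123.3 / (72 × 4.1) = 9370.8 / 295.20 ≈ 31.7 mL/min
Patient B: SCr = 192 / 88.4 = 2.172 mg/dL
Patient B: CrCl = (140 − 88) × 50.9 / (72 × 2.172) = 2646.8 / 156.38 ≈ 16.9 mL/min
|31.7 − 16.9| = 14.8 mL/min

15 mL/min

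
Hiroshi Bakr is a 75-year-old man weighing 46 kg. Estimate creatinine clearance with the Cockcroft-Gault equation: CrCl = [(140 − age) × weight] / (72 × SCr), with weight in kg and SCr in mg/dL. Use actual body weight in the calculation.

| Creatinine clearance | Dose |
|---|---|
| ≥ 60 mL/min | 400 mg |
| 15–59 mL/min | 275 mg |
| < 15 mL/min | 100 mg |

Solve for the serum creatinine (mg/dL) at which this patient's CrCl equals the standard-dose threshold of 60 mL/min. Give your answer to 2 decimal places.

Standard dose requires CrCl ≥ 60 mL/min.
Set (140 − 75) × 46 / (72 × SCr) = 60
SCr = (140 − 75) × 46 / (72 × 60) = 0.692 mg/dL

0.69 mg/dL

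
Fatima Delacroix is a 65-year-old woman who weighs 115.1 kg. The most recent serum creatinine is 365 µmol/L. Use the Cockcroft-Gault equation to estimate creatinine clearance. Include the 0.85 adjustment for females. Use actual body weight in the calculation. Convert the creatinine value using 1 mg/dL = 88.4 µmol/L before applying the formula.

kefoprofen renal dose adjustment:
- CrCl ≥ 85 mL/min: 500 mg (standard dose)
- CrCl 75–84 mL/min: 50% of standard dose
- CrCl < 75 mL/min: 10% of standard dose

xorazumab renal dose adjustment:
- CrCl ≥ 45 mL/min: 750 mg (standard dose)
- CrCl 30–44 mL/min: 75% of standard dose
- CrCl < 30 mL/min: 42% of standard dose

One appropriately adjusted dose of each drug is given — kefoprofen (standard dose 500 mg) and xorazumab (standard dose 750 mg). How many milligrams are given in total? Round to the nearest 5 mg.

365 mg

SCr = 365 / 88.4 = 4.129 mg/dL
CrCl = (140 − 65) × 115.1 / (72 × 4.129) × 0.85 = 8632.5 / 297.29 × 0.85 ≈ 24.7 mL/min
CrCl ≈ 25 mL/min.
kefoprofen: < 75 mL/min → 10% of 500 mg = 50 mg.
xorazumab: < 30 mL/min → 42% of 750 mg = 315 mg.
Total = 50 + 315 = 365 mg.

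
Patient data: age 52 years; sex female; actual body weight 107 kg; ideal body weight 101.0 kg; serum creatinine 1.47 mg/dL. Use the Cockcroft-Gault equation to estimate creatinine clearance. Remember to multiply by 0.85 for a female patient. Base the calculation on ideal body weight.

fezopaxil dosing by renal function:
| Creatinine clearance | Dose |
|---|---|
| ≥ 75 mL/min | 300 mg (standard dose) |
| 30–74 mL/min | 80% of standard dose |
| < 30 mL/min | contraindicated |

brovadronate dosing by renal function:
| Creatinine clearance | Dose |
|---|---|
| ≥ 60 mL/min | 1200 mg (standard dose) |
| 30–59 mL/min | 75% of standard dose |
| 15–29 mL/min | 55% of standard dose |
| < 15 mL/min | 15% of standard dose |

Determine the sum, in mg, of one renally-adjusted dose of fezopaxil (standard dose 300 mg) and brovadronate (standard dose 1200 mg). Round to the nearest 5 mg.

CrCl = (140 − 52) × 101 / (72 × 1.47) × 0.85 = 8888.0 / 105.84 × 0.85 ≈ 71.4 mL/min
CrCl ≈ 71 mL/min.
fezopaxil: 30–74 mL/min → 80% of 300 mg = 240 mg.
brovadronate: ≥ 60 mL/min → 100% of 1200 mg = 1200 mg.
Total = 240 + 1200 = 1440 mg.

1440 mg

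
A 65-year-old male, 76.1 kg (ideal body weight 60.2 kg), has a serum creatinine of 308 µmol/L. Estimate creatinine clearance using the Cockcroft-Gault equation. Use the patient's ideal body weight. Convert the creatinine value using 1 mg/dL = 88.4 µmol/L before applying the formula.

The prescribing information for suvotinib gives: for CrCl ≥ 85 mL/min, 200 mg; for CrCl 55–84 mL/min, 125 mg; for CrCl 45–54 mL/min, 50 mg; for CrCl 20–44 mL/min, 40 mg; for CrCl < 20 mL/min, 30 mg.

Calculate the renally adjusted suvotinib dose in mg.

30 mg

SCr = 308 / 88.4 = 3.484 mg/dL
CrCl = (140 − 65) × 60.2 / (72 × 3.484) = 4515.0 / 250.85 ≈ 18.0 mL/min
CrCl ≈ 18 mL/min → bracket < 20 mL/min.
Dose for this bracket: 30 mg.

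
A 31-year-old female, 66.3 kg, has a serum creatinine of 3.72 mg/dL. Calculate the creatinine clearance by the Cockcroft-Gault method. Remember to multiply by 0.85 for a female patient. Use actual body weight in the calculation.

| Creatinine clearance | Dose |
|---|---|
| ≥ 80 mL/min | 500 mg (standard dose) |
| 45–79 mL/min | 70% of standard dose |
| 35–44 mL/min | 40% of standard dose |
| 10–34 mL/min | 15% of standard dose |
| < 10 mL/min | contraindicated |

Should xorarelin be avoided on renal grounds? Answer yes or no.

CrCl = (140 − 31) × 66.3 / (72 × 3.72) × 0.85 = 7226.7 / 267.84 × 0.85 ≈ 22.9 mL/min
CrCl ≈ 23 mL/min, which is ≥ 10 mL/min.

no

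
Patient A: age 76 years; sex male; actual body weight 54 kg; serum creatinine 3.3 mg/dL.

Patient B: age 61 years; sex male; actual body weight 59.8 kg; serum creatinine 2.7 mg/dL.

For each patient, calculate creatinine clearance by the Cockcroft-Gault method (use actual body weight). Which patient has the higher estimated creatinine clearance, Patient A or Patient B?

Patient A: CrCl = (140 − 76) × 54 / (72 × 3.3) = 3456.0 / 237.60 ≈ 14.5 mL/min
Patient B: CrCl = (140 − 61) × 59.8 / (72 × 2.7) = 4724.2 / 194.40 ≈ 24.3 mL/min
14.5 vs 24.3 mL/min → Patient B is higher.

Patient B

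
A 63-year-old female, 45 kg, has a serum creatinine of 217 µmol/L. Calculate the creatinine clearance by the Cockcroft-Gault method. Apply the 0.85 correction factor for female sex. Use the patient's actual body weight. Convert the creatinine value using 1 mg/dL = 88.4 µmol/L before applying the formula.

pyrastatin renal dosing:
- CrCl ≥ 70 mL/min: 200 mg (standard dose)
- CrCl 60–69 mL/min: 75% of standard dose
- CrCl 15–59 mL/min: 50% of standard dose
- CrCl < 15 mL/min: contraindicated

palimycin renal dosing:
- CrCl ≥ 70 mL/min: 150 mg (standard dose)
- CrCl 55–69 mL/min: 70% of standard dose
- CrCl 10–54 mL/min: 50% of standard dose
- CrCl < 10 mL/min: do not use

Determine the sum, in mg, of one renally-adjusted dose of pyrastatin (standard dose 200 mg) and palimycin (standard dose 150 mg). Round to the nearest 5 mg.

SCr = 217 / 88.4 = 2.455 mg/dL
CrCl = (140 − 63) × 45 / (72 × 2.455) × 0.85 = 3465.0 / 176.76 × 0.85 ≈ 16.7 mL/min
CrCl ≈ 17 mL/min.
pyrastatin: 15–59 mL/min → 50% of 200 mg = 100 mg.
palimycin: 10–54 mL/min → 50% of 150 mg = 75 mg.
Total = 100 + 75 = 175 mg.

175 mg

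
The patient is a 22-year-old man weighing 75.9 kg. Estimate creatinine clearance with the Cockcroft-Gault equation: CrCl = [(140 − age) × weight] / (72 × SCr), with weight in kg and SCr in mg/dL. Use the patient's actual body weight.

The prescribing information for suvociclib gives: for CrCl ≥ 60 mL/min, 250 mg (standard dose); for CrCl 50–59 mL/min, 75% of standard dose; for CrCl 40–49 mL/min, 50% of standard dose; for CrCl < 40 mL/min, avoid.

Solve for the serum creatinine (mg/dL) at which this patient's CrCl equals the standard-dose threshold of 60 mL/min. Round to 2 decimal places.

2.07 mg/dL

Standard dose requires CrCl ≥ 60 mL/min.
Set (140 − 22) × 75.9 / (72 × SCr) = 60
SCr = (140 − 22) × 75.9 / (72 × 60) = 2.073 mg/dL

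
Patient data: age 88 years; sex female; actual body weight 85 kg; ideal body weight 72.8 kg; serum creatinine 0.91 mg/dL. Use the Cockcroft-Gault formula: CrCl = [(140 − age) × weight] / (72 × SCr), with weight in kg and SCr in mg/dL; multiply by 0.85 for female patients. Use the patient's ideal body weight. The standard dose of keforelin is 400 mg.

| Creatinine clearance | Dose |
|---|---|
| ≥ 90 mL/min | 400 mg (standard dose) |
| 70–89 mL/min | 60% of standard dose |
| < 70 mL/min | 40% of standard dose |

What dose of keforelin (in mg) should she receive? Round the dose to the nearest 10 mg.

CrCl = (140 − 88) × 72.8 / (72 × 0.91) × 0.85 = 3785.6 / 65.52 × 0.85 ≈ 49.1 mL/min
CrCl ≈ 49 mL/min → bracket < 70 mL/min.
40% of 400 mg = 160 mg

160 mg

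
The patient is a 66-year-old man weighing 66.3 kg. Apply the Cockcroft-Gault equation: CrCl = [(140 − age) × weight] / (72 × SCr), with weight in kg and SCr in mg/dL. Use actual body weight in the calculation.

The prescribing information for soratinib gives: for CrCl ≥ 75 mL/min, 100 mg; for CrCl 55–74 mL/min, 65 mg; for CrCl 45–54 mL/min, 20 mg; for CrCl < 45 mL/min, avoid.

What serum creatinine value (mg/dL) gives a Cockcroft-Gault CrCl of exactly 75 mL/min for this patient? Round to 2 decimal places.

Standard dose requires CrCl ≥ 75 mL/min.
Set (140 − 66) × 66.3 / (72 × SCr) = 75
SCr = (140 − 66) × 66.3 / (72 × 75) = 0.909 mg/dL

0.91 mg/dL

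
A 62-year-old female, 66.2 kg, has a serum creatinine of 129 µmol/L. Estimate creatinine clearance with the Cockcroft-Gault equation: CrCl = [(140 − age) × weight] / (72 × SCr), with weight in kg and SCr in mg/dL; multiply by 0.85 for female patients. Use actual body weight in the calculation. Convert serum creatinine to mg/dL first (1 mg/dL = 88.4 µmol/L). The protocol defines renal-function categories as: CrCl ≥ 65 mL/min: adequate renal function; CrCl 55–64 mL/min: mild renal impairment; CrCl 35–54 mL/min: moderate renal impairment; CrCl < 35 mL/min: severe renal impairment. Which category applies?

moderate renal impairment

SCr = 129 / 88.4 = 1.459 mg/dL
CrCl = (140 − 62) × 66.2 / (72 × 1.459) × 0.85 = 5163.6 / 105.05 × 0.85 ≈ 41.8 mL/min
42 mL/min falls in the 'moderate renal impairment' range.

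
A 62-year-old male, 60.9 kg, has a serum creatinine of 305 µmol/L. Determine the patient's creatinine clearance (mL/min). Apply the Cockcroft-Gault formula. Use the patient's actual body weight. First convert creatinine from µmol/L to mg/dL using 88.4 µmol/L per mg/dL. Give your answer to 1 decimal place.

19.1 mL/min

SCr = 305 / 88.4 = 3.45 mg/dL
CrCl = (140 − 62) × 60.9 / (72 × 3.45) = 4750.2 / 248.40 ≈ 19.1 mL/min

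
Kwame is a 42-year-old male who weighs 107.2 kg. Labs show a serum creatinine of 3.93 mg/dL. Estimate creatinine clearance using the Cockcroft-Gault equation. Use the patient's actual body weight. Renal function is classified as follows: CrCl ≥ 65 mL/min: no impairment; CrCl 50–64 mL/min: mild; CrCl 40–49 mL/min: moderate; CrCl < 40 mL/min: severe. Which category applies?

CrCl = (140 − 42) × 107.2 / (72 × 3.93) = 10505.6 / 282.96 ≈ 37.1 mL/min
37 mL/min falls in the 'severe' range.

severe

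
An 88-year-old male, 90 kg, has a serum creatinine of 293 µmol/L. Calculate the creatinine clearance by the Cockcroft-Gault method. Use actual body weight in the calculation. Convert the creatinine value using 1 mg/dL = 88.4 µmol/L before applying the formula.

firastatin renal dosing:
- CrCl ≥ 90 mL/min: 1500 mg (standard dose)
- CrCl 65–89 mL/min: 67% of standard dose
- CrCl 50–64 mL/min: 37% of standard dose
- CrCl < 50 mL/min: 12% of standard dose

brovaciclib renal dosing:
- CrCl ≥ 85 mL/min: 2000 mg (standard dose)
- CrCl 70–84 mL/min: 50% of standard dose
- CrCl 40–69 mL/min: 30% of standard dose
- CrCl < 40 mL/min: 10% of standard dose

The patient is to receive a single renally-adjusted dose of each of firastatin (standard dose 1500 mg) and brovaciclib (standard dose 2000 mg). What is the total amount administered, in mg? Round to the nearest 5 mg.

SCr = 293 / 88.4 = 3.314 mg/dL
CrCl = (140 − 88) × 90 / (72 × 3.314) = 4680.0 / 238.61 ≈ 19.6 mL/min
CrCl ≈ 20 mL/min.
firastatin: < 50 mL/min → 12% of 1500 mg = 180 mg.
brovaciclib: < 40 mL/min → 10% of 2000 mg = 200 mg.
Total = 180 + 200 = 380 mg.

380 mg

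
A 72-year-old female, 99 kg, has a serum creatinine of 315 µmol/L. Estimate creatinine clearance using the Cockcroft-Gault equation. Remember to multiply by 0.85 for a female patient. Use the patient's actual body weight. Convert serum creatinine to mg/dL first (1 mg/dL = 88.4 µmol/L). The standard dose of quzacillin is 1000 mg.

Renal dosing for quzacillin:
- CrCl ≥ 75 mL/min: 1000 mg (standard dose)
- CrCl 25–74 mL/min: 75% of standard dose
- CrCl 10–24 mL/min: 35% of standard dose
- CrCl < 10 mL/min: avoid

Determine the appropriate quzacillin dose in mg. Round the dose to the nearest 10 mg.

350 mg

SCr = 315 / 88.4 = 3.563 mg/dL
CrCl = (140 − 72) × 99 / (72 × 3.563) × 0.85 = 6732.0 / 256.54 × 0.85 ≈ 22.3 mL/min
CrCl ≈ 22 mL/min → bracket 10–24 mL/min.
35% of 1000 mg = 350 mg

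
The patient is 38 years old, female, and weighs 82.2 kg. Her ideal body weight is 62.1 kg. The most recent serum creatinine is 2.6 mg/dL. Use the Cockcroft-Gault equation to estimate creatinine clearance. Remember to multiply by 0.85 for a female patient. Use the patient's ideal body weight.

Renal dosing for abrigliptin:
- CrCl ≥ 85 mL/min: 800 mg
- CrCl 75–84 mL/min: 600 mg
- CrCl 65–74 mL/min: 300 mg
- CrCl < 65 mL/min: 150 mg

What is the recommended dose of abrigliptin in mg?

CrCl = (140 − 38) × 62.1 / (72 × 2.6) × 0.85 = 6334.2 / 187.20 × 0.85 ≈ 28.8 mL/min
CrCl ≈ 29 mL/min → bracket < 65 mL/min.
Dose for this bracket: 150 mg.

150 mg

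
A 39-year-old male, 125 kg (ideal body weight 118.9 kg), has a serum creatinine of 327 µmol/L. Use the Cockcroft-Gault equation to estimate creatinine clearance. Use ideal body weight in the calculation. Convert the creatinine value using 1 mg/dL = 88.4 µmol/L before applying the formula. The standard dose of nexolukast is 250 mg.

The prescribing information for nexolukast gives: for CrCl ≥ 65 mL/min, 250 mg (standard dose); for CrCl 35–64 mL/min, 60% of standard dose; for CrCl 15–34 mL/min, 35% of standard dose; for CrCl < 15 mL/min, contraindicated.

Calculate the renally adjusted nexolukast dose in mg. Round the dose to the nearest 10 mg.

SCr = 327 / 88.4 = 3.699 mg/dL
CrCl = (140 − 39) × 118.9 / (72 × 3.699) = 12008.9 / 266.33 ≈ 45.1 mL/min
CrCl ≈ 45 mL/min → bracket 35–64 mL/min.
60% of 250 mg = 150 mg

150 mg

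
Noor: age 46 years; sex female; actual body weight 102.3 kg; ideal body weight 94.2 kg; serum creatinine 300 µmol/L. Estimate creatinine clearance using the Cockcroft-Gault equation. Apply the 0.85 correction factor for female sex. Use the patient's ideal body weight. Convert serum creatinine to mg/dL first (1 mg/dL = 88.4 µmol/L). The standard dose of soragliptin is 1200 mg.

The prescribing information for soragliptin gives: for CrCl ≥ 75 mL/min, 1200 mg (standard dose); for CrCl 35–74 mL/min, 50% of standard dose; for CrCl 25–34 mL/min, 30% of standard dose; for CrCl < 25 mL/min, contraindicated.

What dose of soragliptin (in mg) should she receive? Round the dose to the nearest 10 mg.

SCr = 300 / 88.4 = 3.394 mg/dL
CrCl = (140 − 46) × 94.2 / (72 × 3.394) × 0.85 = 8854.8 / 244.37 × 0.85 ≈ 30.8 mL/min
CrCl ≈ 31 mL/min → bracket 25–34 mL/min.
30% of 1200 mg = 360 mg

360 mg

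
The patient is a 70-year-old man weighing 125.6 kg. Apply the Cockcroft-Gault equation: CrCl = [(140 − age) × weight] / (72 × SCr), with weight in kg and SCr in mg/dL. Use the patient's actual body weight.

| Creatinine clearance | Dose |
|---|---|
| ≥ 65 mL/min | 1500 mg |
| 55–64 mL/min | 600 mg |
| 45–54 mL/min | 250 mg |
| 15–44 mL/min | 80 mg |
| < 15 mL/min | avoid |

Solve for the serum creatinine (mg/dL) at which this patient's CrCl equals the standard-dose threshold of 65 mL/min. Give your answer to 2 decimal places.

1.88 mg/dL

Standard dose requires CrCl ≥ 65 mL/min.
Set (140 − 70) × 125.6 / (72 × SCr) = 65
SCr = (140 − 70) × 125.6 / (72 × 65) = 1.879 mg/dL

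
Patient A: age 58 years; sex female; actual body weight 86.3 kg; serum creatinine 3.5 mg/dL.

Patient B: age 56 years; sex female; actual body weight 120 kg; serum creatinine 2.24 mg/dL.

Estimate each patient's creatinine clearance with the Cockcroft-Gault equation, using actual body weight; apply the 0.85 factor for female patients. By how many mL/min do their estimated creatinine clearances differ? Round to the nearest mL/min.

29 mL/min

Patient A: CrCl = (140 − 58) × 86.3 / (72 × 3.5) × 0.85 = 7076.6 / 252.00 × 0.85 ≈ 23.9 mL/min
Patient B: CrCl = (140 − 56) × 120 / (72 × 2.24) × 0.85 = 10080.0 / 161.28 × 0.85 ≈ 53.1 mL/min
|23.9 − 53.1| = 29.2 mL/min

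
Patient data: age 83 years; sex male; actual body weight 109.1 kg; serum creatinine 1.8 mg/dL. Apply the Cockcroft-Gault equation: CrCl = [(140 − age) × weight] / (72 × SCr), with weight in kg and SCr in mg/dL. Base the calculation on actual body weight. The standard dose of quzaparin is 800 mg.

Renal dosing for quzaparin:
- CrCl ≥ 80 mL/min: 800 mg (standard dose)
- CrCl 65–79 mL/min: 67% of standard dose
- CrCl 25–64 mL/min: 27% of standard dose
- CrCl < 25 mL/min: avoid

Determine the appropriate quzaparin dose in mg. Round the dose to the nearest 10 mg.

CrCl = (140 − 83) × 109.1 / (72 × 1.8) = 6218.7 / 129.60 ≈ 48.0 mL/min
CrCl ≈ 48 mL/min → bracket 25–64 mL/min.
27% of 800 mg = 216 mg → 220 mg

220 mg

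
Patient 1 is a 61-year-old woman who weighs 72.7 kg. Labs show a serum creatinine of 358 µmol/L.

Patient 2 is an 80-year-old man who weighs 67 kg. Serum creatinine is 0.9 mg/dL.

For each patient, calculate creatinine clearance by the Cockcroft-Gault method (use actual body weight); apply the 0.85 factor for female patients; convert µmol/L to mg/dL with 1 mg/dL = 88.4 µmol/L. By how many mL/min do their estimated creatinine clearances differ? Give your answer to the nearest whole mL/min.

45 mL/min

Patient 1: SCr = 358 / 88.4 = 4.05 mg/dL
Patient 1: CrCl = (140 − 61) × 72.7 / (72 × 4.05) × 0.85 = 5743.3 / 291.60 × 0.85 ≈ 16.7 mL/min
Patient 2: CrCl = (140 − 80) × 67 / (72 × 0.9) = 4020.0 / 64.80 ≈ 62.0 mL/min
|16.7 − 62.0| = 45.3 mL/min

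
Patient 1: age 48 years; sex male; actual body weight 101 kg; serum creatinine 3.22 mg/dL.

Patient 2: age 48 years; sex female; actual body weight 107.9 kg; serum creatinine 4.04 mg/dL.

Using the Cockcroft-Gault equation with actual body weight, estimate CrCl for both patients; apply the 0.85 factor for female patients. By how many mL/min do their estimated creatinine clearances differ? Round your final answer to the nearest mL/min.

Patient 1: CrCl = (140 − 48) × 101 / (72 × 3.22) = 9292.0 / 231.84 ≈ 40.1 mL/min
Patient 2: CrCl = (140 − 48) × 107.9 / (72 × 4.04) × 0.85 = 9926.8 / 290.88 × 0.85 ≈ 29.0 mL/min
|40.1 − 29.0| = 11.1 mL/min

11 mL/min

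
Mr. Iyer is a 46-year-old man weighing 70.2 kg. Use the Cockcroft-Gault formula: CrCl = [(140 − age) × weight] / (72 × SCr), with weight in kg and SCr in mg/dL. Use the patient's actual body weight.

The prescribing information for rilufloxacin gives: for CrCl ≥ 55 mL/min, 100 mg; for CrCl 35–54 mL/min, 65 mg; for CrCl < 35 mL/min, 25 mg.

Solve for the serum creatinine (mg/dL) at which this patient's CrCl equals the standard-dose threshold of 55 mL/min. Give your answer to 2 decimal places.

Standard dose requires CrCl ≥ 55 mL/min.
Set (140 − 46) × 70.2 / (72 × SCr) = 55
SCr = (140 − 46) × 70.2 / (72 × 55) = 1.666 mg/dL

1.67 mg/dL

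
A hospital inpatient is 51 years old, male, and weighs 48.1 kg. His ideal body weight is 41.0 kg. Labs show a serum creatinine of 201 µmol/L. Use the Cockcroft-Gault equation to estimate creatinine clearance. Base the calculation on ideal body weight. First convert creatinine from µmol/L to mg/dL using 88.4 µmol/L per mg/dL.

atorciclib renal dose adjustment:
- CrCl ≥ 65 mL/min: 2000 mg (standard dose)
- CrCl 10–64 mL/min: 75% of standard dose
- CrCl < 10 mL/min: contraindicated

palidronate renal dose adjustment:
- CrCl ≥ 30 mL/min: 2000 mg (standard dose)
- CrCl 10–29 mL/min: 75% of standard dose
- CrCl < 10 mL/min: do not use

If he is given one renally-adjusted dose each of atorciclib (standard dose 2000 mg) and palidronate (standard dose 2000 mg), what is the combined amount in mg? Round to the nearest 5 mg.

3000 mg

SCr = 201 / 88.4 = 2.274 mg/dL
CrCl = (140 − 51) × 41 / (72 × 2.274) = 3649.0 / 163.73 ≈ 22.3 mL/min
CrCl ≈ 22 mL/min.
atorciclib: 10–64 mL/min → 75% of 2000 mg = 1500 mg.
palidronate: 10–29 mL/min → 75% of 2000 mg = 1500 mg.
Total = 1500 + 1500 = 3000 mg.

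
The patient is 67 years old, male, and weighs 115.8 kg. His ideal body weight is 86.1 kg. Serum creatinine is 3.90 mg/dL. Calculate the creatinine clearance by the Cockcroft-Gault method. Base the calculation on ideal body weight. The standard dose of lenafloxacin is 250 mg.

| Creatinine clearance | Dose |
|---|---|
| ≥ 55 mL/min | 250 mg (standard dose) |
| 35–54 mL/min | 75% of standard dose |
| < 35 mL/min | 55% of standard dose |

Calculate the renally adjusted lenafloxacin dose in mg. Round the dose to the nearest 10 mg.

140 mg

CrCl = (140 − 67) × 86.1 / (72 × 3.9) = 6285.3 / 280.80 ≈ 22.4 mL/min
CrCl ≈ 22 mL/min → bracket < 35 mL/min.
55% of 250 mg = 137.5 mg → 140 mg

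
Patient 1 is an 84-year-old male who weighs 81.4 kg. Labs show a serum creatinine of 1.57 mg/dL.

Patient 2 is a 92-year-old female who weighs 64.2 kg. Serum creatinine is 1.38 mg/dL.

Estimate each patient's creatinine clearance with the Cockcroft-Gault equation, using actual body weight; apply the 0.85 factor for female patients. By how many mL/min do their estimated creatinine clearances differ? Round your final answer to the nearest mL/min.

Patient 1: CrCl = (140 − 84) × 81.4 / (72 × 1.57) = 4558.4 / 113.04 ≈ 40.3 mL/min
Patient 2: CrCl = (140 − 92) × 64.2 / (72 × 1.38) × 0.85 = 3081.6 / 99.36 × 0.85 ≈ 26.4 mL/min
|40.3 − 26.4| = 13.9 mL/min

14 mL/min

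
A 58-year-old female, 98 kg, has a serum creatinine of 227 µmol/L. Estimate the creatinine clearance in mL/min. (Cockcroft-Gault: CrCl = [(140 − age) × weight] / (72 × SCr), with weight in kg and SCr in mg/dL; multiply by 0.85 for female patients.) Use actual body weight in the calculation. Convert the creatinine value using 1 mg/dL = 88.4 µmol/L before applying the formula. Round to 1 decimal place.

36.9 mL/min

SCr = 227 / 88.4 = 2.568 mg/dL
CrCl = (140 − 58) × 98 / (72 × 2.568) × 0.85 = 8036.0 / 184.90 × 0.85 ≈ 36.9 mL/min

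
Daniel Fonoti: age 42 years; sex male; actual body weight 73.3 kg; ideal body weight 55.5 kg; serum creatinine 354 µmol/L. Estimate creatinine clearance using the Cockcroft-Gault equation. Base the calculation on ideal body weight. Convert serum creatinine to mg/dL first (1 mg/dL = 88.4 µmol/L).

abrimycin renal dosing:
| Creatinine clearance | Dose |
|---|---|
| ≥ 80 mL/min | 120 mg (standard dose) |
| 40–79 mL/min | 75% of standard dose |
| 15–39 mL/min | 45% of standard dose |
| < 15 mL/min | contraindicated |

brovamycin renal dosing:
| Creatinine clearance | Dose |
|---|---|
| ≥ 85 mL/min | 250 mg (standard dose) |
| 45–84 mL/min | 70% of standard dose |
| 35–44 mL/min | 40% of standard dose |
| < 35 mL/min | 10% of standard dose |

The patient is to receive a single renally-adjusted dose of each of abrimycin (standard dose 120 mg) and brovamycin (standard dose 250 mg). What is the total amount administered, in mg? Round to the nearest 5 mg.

80 mg

SCr = 354 / 88.4 = 4.005 mg/dL
CrCl = (140 − 42) × 55.5 / (72 × 4.005) = 5439.0 / 288.36 ≈ 18.9 mL/min
CrCl ≈ 19 mL/min.
abrimycin: 15–39 mL/min → 45% of 120 mg = 54 mg.
brovamycin: < 35 mL/min → 10% of 250 mg = 25 mg.
Total = 54 + 25 = 79 mg.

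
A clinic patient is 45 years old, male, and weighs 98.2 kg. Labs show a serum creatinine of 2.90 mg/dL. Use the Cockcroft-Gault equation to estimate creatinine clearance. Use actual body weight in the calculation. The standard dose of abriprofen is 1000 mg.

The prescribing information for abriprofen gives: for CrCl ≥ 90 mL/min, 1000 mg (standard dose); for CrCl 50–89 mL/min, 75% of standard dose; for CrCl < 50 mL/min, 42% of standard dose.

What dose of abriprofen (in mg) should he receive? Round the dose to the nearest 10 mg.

420 mg

CrCl = (140 − 45) × 98.2 / (72 × 2.9) = 9329.0 / 208.80 ≈ 44.7 mL/min
CrCl ≈ 45 mL/min → bracket < 50 mL/min.
42% of 1000 mg = 420 mg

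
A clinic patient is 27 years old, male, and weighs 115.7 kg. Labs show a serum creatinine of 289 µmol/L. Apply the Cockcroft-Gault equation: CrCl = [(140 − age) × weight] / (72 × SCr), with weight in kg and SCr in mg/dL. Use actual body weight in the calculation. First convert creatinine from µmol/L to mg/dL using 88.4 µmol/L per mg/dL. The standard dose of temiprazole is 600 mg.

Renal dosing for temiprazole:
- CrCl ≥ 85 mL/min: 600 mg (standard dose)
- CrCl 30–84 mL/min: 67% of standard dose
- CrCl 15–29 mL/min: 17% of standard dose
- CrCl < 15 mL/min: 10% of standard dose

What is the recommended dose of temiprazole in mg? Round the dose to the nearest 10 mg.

400 mg

SCr = 289 / 88.4 = 3.269 mg/dL
CrCl = (140 − 27) × 115.7 / (72 × 3.269) = 13074.1 / 235.37 ≈ 55.5 mL/min
CrCl ≈ 56 mL/min → bracket 30–84 mL/min.
67% of 600 mg = 402 mg → 400 mg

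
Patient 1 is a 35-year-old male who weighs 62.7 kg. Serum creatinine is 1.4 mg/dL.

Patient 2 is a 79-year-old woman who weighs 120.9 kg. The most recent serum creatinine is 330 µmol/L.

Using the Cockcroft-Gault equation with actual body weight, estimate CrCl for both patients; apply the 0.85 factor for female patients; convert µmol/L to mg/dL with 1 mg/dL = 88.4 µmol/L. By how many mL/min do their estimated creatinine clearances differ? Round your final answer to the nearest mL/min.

Patient 1: CrCl = (140 − 35) × 62.7 / (72 × 1.4) = 6583.5 / 100.80 ≈ 65.3 mL/min
Patient 2: SCr = 330 / 88.4 = 3.733 mg/dL
Patient 2: CrCl = (140 − 79) × 120.9 / (72 × 3.733) × 0.85 = 7374.9 / 268.78 × 0.85 ≈ 23.3 mL/min
|65.3 − 23.3| = 42.0 mL/min

42 mL/min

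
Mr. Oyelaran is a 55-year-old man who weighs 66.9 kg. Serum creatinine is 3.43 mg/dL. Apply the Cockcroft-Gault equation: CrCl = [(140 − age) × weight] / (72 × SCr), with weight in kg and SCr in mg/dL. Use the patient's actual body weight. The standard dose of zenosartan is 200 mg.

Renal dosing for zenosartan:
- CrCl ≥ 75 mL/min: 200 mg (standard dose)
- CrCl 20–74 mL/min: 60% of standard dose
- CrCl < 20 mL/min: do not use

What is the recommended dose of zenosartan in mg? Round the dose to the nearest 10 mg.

120 mg

CrCl = (140 − 55) × 66.9 / (72 × 3.43) = 5686.5 / 246.96 ≈ 23.0 mL/min
CrCl ≈ 23 mL/min → bracket 20–74 mL/min.
60% of 200 mg = 120 mg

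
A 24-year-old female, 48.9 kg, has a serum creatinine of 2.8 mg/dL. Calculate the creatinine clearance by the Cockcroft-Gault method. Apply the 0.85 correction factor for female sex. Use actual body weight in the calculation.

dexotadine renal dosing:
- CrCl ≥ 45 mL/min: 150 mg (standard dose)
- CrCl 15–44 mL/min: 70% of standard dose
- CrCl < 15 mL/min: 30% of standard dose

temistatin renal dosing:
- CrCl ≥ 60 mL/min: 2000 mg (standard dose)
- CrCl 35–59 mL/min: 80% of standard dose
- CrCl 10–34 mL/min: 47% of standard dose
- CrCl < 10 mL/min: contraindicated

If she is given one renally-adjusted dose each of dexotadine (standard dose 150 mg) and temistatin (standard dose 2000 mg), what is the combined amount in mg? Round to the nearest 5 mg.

CrCl = (140 − 24) × 48.9 / (72 × 2.8) × 0.85 = 5672.4 / 201.60 × 0.85 ≈ 23.9 mL/min
CrCl ≈ 24 mL/min.
dexotadine: 15–44 mL/min → 70% of 150 mg = 105 mg.
temistatin: 10–34 mL/min → 47% of 2000 mg = 940 mg.
Total = 105 + 940 = 1045 mg.

1045 mg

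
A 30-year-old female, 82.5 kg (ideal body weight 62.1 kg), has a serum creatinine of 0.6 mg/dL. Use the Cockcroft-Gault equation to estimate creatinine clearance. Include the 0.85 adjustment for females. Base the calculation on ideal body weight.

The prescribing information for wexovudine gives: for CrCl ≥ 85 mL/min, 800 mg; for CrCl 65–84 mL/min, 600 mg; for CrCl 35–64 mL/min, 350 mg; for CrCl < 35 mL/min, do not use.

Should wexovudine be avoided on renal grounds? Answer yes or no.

no

CrCl = (140 − 30) × 62.1 / (72 × 0.6) × 0.85 = 6831.0 / 43.20 × 0.85 ≈ 134.4 mL/min
CrCl ≈ 134 mL/min, which is ≥ 35 mL/min.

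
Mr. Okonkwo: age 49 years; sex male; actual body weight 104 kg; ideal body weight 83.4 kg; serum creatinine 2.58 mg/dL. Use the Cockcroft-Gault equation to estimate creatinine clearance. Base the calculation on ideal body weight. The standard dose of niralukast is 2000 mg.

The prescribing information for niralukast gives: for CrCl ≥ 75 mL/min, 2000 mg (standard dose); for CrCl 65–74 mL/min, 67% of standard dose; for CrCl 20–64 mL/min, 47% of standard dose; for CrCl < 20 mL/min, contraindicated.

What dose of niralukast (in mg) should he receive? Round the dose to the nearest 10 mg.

CrCl = (140 − 49) × 83.4 / (72 × 2.58) = 7589.4 / 185.76 ≈ 40.9 mL/min
CrCl ≈ 41 mL/min → bracket 20–64 mL/min.
47% of 2000 mg = 940 mg

940 mg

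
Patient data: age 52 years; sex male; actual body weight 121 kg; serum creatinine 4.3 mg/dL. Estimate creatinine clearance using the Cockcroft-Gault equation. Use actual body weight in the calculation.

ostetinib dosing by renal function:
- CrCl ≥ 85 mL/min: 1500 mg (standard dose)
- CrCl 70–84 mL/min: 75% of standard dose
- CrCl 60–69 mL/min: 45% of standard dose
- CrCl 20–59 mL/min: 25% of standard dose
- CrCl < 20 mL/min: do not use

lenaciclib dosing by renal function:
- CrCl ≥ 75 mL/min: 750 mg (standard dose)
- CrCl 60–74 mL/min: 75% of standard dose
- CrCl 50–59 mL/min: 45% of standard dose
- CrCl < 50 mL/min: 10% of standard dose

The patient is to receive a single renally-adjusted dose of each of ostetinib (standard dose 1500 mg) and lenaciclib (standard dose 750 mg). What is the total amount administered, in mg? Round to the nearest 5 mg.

CrCl = (140 − 52) × 121 / (72 × 4.3) = 10648.0 / 309.60 ≈ 34.4 mL/min
CrCl ≈ 34 mL/min.
ostetinib: 20–59 mL/min → 25% of 1500 mg = 375 mg.
lenaciclib: < 50 mL/min → 10% of 750 mg = 75 mg.
Total = 375 + 75 = 450 mg.

450 mg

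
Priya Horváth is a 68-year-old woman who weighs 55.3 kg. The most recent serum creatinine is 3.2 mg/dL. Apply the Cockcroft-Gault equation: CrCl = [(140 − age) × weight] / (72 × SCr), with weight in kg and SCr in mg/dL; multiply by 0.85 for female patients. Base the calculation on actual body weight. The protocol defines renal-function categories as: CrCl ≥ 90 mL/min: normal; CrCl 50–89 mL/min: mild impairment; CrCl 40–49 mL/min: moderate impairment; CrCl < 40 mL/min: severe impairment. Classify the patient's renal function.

CrCl = (140 − 68) × 55.3 / (72 × 3.2) × 0.85 = 3981.6 / 230.40 × 0.85 ≈ 14.7 mL/min
15 mL/min falls in the 'severe impairment' range.

severe impairment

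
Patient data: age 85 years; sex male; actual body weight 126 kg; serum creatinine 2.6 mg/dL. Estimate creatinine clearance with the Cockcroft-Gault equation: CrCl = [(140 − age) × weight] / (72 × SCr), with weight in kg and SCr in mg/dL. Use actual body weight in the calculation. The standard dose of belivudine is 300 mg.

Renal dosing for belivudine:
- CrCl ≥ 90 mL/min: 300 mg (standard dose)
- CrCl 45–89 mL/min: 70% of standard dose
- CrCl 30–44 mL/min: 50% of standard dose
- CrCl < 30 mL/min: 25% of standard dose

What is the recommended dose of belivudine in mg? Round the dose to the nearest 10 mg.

150 mg

CrCl = (140 − 85) × 126 / (72 × 2.6) = 6930.0 / 187.20 ≈ 37.0 mL/min
CrCl ≈ 37 mL/min → bracket 30–44 mL/min.
50% of 300 mg = 150 mg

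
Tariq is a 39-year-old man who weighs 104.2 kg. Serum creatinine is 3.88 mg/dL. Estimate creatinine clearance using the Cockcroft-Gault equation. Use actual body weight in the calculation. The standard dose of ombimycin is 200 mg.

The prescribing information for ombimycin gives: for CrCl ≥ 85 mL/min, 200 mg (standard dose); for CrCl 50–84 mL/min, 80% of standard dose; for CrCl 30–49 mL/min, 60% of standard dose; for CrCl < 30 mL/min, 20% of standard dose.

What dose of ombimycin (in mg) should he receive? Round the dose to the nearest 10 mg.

CrCl = (140 − 39) × 104.2 / (72 × 3.88) = 10524.2 / 279.36 ≈ 37.7 mL/min
CrCl ≈ 38 mL/min → bracket 30–49 mL/min.
60% of 200 mg = 120 mg

120 mg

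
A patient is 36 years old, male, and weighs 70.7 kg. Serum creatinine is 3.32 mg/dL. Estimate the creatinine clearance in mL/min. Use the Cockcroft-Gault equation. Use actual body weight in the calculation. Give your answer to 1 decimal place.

CrCl = (140 − 36) × 70.7 / (72 × 3.32) = 7352.8 / 239.04 ≈ 30.8 mL/min

30.8 mL/min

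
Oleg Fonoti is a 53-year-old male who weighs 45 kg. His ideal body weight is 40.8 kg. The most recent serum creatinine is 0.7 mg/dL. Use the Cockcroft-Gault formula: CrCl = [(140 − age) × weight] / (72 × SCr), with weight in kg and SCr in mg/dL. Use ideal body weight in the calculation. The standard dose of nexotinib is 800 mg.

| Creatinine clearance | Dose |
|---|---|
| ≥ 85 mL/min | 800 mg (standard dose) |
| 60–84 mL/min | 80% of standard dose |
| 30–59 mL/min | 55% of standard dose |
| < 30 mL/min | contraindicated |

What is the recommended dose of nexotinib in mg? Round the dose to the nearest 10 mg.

CrCl = (140 − 53) × 40.8 / (72 × 0.7) = 3549.6 / 50.40 ≈ 70.4 mL/min
CrCl ≈ 70 mL/min → bracket 60–84 mL/min.
80% of 800 mg = 640 mg

640 mg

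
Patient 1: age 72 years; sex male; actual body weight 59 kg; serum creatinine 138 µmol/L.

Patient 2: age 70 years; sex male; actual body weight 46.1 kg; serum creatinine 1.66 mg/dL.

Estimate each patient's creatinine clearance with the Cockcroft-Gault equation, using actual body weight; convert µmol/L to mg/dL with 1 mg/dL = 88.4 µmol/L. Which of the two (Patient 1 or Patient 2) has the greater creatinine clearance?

Patient 1

Patient 1: SCr = 138 / 88.4 = 1.561 mg/dL
Patient 1: CrCl = (140 − 72) × 59 / (72 × 1.561) = 4012.0 / 112.39 ≈ 35.7 mL/min
Patient 2: CrCl = (140 − 70) × 46.1 / (72 × 1.66) = 3227.0 / 119.52 ≈ 27.0 mL/min
35.7 vs 27.0 mL/min → Patient 1 is higher.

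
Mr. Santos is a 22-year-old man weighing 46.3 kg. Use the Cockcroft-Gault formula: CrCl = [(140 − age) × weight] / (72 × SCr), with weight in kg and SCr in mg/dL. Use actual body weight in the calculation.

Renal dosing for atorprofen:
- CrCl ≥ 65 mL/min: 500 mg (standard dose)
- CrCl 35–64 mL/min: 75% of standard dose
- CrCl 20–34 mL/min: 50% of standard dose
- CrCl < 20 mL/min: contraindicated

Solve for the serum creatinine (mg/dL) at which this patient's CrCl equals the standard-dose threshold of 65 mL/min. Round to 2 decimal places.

Standard dose requires CrCl ≥ 65 mL/min.
Set (140 − 22) × 46.3 / (72 × SCr) = 65
SCr = (140 − 22) × 46.3 / (72 × 65) = 1.167 mg/dL

1.17 mg/dL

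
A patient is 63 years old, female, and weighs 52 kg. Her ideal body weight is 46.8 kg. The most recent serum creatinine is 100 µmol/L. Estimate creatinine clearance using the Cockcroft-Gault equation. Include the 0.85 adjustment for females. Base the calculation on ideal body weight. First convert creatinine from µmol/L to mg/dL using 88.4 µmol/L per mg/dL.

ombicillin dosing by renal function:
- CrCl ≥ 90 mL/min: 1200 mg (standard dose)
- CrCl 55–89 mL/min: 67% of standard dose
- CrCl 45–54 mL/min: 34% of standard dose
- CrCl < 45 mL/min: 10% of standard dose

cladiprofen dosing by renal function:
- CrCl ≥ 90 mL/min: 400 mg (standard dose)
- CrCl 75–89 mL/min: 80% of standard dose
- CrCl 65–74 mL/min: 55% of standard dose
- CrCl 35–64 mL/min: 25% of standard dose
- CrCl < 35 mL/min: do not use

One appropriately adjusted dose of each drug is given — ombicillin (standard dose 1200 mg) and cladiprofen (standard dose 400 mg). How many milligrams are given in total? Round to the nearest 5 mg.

220 mg

SCr = 100 / 88.4 = 1.131 mg/dL
CrCl = (140 − 63) × 46.8 / (72 × 1.131) × 0.85 = 3603.6 / 81.43 × 0.85 ≈ 37.6 mL/min
CrCl ≈ 38 mL/min.
ombicillin: < 45 mL/min → 10% of 1200 mg = 120 mg.
cladiprofen: 35–64 mL/min → 25% of 400 mg = 100 mg.
Total = 120 + 100 = 220 mg.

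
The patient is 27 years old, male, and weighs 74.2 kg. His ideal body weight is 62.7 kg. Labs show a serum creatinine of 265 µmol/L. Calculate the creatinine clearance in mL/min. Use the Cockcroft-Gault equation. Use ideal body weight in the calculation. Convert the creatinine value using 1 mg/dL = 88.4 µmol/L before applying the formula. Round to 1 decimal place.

32.8 mL/min

SCr = 265 / 88.4 = 2.998 mg/dL
CrCl = (140 − 27) × 62.7 / (72 × 2.998) = 7085.1 / 215.86 ≈ 32.8 mL/min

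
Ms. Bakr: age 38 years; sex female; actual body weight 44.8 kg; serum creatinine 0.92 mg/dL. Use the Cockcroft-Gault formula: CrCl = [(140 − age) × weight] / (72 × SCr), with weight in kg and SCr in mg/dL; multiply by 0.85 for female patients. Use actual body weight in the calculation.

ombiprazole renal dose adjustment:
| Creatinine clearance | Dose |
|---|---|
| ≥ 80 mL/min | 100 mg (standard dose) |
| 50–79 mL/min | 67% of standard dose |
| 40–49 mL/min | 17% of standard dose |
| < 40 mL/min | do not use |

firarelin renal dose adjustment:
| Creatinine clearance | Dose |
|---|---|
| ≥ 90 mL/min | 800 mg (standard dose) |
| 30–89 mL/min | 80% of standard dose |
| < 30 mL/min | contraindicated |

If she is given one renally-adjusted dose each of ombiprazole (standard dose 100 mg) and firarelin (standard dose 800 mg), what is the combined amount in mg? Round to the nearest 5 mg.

705 mg

CrCl = (140 − 38) × 44.8 / (72 × 0.92) × 0.85 = 4569.6 / 66.24 × 0.85 ≈ 58.6 mL/min
CrCl ≈ 59 mL/min.
ombiprazole: 50–79 mL/min → 67% of 100 mg = 67 mg.
firarelin: 30–89 mL/min → 80% of 800 mg = 640 mg.
Total = 67 + 640 = 707 mg.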